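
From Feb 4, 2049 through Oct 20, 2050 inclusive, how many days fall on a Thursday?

90

Feb 4, 2049 is a Thursday.
From Feb 4, 2049 to Oct 20, 2050 is 624 days inclusive.
624 = 7 × 89 + 1, so there are 89 full weeks plus 1 extra day.
Each full week contributes one Thursday: 89 so far.
The 1 extra day is Thu — 1 of them qualifies.
Total: 89 + 1 = 90.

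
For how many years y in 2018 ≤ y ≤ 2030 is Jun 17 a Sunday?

Day of week of June 17 in each year:
2018: Sun ✓, 2019: Mon, 2020: Wed, 2021: Thu, 2022: Fri, 2023: Sat, 2024: Mon, 2025: Tue, 2026: Wed, 2027: Thu, 2028: Sat, 2029: Sun ✓, 2030: Mon
Sundays: 2018, 2029.

2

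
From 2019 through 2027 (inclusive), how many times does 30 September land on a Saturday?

Day of week of September 30 in each year:
2019: Mon, 2020: Wed, 2021: Thu, 2022: Fri, 2023: Sat ✓, 2024: Mon, 2025: Tue, 2026: Wed, 2027: Thu
Saturdays: 2023.

1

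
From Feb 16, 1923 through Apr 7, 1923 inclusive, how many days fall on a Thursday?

7

Feb 16, 1923 is a Friday.
That's 51 days from start to end, counting both.
51 = 7 × 7 + 2, so there are 7 full weeks plus 2 extra days.
Each full week contributes one Thursday: 7 so far.
The 2 extra days are Fri, Sat — none qualify.
Total: 7 + 0 = 7.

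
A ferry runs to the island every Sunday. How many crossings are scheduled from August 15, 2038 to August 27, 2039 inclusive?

54 Sundays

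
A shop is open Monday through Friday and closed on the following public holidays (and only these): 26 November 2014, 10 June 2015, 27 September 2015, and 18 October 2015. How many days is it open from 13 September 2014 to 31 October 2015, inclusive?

13 September 2014 is a Saturday.
The range spans 414 days (inclusive of both endpoints).
414 = 7 × 59 + 1, so there are 59 full weeks plus 1 extra day.
Each full week contributes 5 weekdays (Mon–Fri): 59 × 5 = 295.
The 1 extra day is Sat — none qualify.
Total: 295 + 0 = 295.
Holidays: 26 November 2014 (Wed); 10 June 2015 (Wed); 27 September 2015 (Sun); 18 October 2015 (Sun).
2 of the 4 holidays fall on weekdays; the rest are weekends and were already excluded.
Business days: 295 − 2 = 293.

293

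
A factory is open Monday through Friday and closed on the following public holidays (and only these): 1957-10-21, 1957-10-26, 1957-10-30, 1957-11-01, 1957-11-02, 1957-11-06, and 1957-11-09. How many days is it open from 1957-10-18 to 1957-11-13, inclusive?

1957-10-18 is a Friday.
That's 27 days from start to end, counting both.
27 = 7 × 3 + 6, so there are 3 full weeks plus 6 extra days.
Each full week contributes 5 weekdays (Mon–Fri): 3 × 5 = 15.
The 6 extra days are Friday, Saturday, Sunday, Monday, Tuesday, Wednesday — 4 of them qualify.
Total: 15 + 4 = 19.
Holidays: 1957-10-21 (Mon); 1957-10-26 (Sat); 1957-10-30 (Wed); 1957-11-01 (Fri); 1957-11-02 (Sat); 1957-11-06 (Wed); 1957-11-09 (Sat).
4 of the 7 holidays fall on weekdays; the rest are weekends and were already excluded.
Business days: 19 − 4 = 15.

15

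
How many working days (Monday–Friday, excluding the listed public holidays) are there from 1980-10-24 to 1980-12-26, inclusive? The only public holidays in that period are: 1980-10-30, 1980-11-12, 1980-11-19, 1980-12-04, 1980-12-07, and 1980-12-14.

42 working days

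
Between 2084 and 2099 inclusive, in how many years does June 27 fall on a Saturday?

Day of week of June 27 in each year:
2084: Tue, 2085: Wed, 2086: Thu, 2087: Fri, 2088: Sun, 2089: Mon, 2090: Tue, 2091: Wed, 2092: Fri, 2093: Sat ✓, 2094: Sun, 2095: Mon, 2096: Wed, 2097: Thu, 2098: Fri, 2099: Sat ✓
Saturdays: 2093, 2099.

2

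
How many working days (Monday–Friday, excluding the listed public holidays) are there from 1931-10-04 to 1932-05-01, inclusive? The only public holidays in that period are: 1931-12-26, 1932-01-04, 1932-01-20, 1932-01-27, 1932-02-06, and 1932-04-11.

1931-10-04 is a Sunday.
From 1931-10-04 to 1932-05-01 is 211 days inclusive.
211 = 7 × 30 + 1, so there are 30 full weeks plus 1 extra day.
Each full week contributes 5 weekdays (Mon–Fri): 30 × 5 = 150.
The 1 extra day is Sun — none qualify.
Total: 150 + 0 = 150.
Holidays: 1931-12-26 (Sat); 1932-01-04 (Mon); 1932-01-20 (Wed); 1932-01-27 (Wed); 1932-02-06 (Sat); 1932-04-11 (Mon).
4 of the 6 holidays fall on weekdays; the rest are weekends and were already excluded.
Business days: 150 − 4 = 146.

146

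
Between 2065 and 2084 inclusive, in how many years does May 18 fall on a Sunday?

Day of week of May 18 in each year:
2065: Mon, 2066: Tue, 2067: Wed, 2068: Fri, 2069: Sat, 2070: Sun ✓, 2071: Mon, 2072: Wed, 2073: Thu, 2074: Fri, 2075: Sat, 2076: Mon, 2077: Tue, 2078: Wed, 2079: Thu, 2080: Sat, 2081: Sun ✓, 2082: Mon, 2083: Tue, 2084: Thu
Sundays: 2070, 2081.

2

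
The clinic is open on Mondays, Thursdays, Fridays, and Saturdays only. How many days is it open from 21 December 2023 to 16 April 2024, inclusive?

68

21 December 2023 is a Thursday.
That's 118 days from start to end, counting both.
118 = 7 × 16 + 6, so there are 16 full weeks plus 6 extra days.
Each full week contributes 4 days from the set (Mon, Thu, Fri, Sat): 16 × 4 = 64.
The 6 extra days are Thu, Fri, Sat, Sun, Mon, Tue — 4 of them qualify.
Total: 64 + 4 = 68.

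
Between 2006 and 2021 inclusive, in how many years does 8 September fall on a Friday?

Day of week of September 8 in each year:
2006: Fri ✓, 2007: Sat, 2008: Mon, 2009: Tue, 2010: Wed, 2011: Thu, 2012: Sat, 2013: Sun, 2014: Mon, 2015: Tue, 2016: Thu, 2017: Fri ✓, 2018: Sat, 2019: Sun, 2020: Tue, 2021: Wed
Fridays: 2006, 2017.

2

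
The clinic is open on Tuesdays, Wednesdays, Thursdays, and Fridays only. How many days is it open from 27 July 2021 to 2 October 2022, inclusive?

248

27 July 2021 is a Tuesday.
From 27 July 2021 to 2 October 2022 is 433 days inclusive.
433 = 7 × 61 + 6, so there are 61 full weeks plus 6 extra days.
Each full week contributes 4 days from the set (Tue, Wed, Thu, Fri): 61 × 4 = 244.
The 6 extra days are Tuesday, Wednesday, Thursday, Friday, Saturday, Sunday — 4 of them qualify.
Total: 244 + 4 = 248.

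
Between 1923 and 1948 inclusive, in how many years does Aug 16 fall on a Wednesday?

3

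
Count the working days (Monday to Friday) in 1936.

1 January 1936 is a Wednesday.
The range spans 366 days (inclusive of both endpoints).
366 = 7 × 52 + 2, so there are 52 full weeks plus 2 extra days.
Each full week contributes 5 weekdays (Mon–Fri): 52 × 5 = 260.
The 2 extra days are Wednesday, Thursday — 2 of them qualify.
Total: 260 + 2 = 262.

262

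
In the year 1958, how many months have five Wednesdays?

5

A month has five Wednesdays exactly when Wednesday falls within its first (length − 28) days.
Jan: 31 days, starts Wed → 5 of Wed, Thu, Fri ✓
Feb: 28 days, starts Sat → 5 of (none)
Mar: 31 days, starts Sat → 5 of Sat, Sun, Mon
Apr: 30 days, starts Tue → 5 of Tue, Wed ✓
May: 31 days, starts Thu → 5 of Thu, Fri, Sat
Jun: 30 days, starts Sun → 5 of Sun, Mon
Jul: 31 days, starts Tue → 5 of Tue, Wed, Thu ✓
Aug: 31 days, starts Fri → 5 of Fri, Sat, Sun
Sep: 30 days, starts Mon → 5 of Mon, Tue
Oct: 31 days, starts Wed → 5 of Wed, Thu, Fri ✓
Nov: 30 days, starts Sat → 5 of Sat, Sun
Dec: 31 days, starts Mon → 5 of Mon, Tue, Wed ✓
Months with five Wednesdays: Jan, Apr, Jul, Oct, Dec.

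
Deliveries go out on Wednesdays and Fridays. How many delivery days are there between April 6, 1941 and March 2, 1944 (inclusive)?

303

April 6, 1941 is a Sunday.
That's 1062 days from start to end, counting both.
1062 = 7 × 151 + 5, so there are 151 full weeks plus 5 extra days.
Each full week contributes 2 days from the set (Wed, Fri): 151 × 2 = 302.
The 5 extra days are Sun, Mon, Tue, Wed, Thu — 1 of them qualifies.
Total: 302 + 1 = 303.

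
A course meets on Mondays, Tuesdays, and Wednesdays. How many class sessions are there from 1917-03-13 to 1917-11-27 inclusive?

1917-03-13 is a Tuesday.
That's 260 days from start to end, counting both.
260 = 7 × 37 + 1, so there are 37 full weeks plus 1 extra day.
Each full week contributes 3 days from the set (Mon, Tue, Wed): 37 × 3 = 111.
The 1 extra day is Tuesday — 1 of them qualifies.
Total: 111 + 1 = 112.

112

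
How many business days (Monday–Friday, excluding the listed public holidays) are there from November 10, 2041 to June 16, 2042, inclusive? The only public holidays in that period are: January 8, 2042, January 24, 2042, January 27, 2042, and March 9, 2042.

November 10, 2041 is a Sunday.
That's 219 days from start to end, counting both.
219 = 7 × 31 + 2, so there are 31 full weeks plus 2 extra days.
Each full week contributes 5 weekdays (Mon–Fri): 31 × 5 = 155.
The 2 extra days are Sun, Mon — 1 of them qualifies.
Total: 155 + 1 = 156.
Holidays: January 8, 2042 (Wed); January 24, 2042 (Fri); January 27, 2042 (Mon); March 9, 2042 (Sun).
3 of the 4 holidays fall on weekdays; the rest are weekends and were already excluded.
Business days: 156 − 3 = 153.

153 business days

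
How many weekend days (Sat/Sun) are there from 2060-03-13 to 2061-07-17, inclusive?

2060-03-13 is a Saturday.
That's 492 days from start to end, counting both.
492 = 7 × 70 + 2, so there are 70 full weeks plus 2 extra days.
Each full week contributes 2 weekend days (Sat, Sun): 70 × 2 = 140.
The 2 extra days are Sat, Sun — 2 of them qualify.
Total: 140 + 2 = 142.

142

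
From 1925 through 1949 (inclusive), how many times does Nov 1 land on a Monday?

4

Day of week of November 1 in each year:
1925: Sun, 1926: Mon ✓, 1927: Tue, 1928: Thu, 1929: Fri, 1930: Sat, 1931: Sun, 1932: Tue, 1933: Wed, 1934: Thu, 1935: Fri, 1936: Sun, 1937: Mon ✓, 1938: Tue, 1939: Wed, 1940: Fri, 1941: Sat, 1942: Sun, 1943: Mon ✓, 1944: Wed, 1945: Thu, 1946: Fri, 1947: Sat, 1948: Mon ✓, 1949: Tue
Mondays: 1926, 1937, 1943, 1948.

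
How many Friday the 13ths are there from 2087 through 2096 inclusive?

Friday-the-13ths by year:
2087: Jun
2088: Feb, Aug
2089: May
2090: Jan, Oct
2091: Apr, Jul
2092: Jun
2093: Feb, Mar, Nov
2094: Aug
2095: May
2096: Jan, Apr, Jul

17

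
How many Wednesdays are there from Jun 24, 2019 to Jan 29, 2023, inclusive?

Jun 24, 2019 is a Monday.
The range spans 1316 days (inclusive of both endpoints).
1316 = 7 × 188, so the span is exactly 188 full weeks.
Each full week contributes one Wednesday: 188 so far.

188 Wednesdays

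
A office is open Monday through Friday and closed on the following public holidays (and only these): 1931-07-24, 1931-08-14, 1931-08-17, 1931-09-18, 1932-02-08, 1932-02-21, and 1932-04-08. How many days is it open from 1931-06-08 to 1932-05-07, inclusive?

1931-06-08 is a Monday.
From 1931-06-08 to 1932-05-07 is 335 days inclusive.
335 = 7 × 47 + 6, so there are 47 full weeks plus 6 extra days.
Each full week contributes 5 weekdays (Mon–Fri): 47 × 5 = 235.
The 6 extra days are Mon, Tue, Wed, Thu, Fri, Sat — 5 of them qualify.
Total: 235 + 5 = 240.
Holidays: 1931-07-24 (Fri); 1931-08-14 (Fri); 1931-08-17 (Mon); 1931-09-18 (Fri); 1932-02-08 (Mon); 1932-02-21 (Sun); 1932-04-08 (Fri).
6 of the 7 holidays fall on weekdays; the rest are weekends and were already excluded.
Business days: 240 − 6 = 234.

234 business days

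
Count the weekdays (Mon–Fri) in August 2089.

1 August 2089 is a Monday.
From 1 August 2089 to 31 August 2089 is 31 days inclusive.
31 = 7 × 4 + 3, so there are 4 full weeks plus 3 extra days.
Each full week contributes 5 weekdays (Mon–Fri): 4 × 5 = 20.
The 3 extra days are Mon, Tue, Wed — 3 of them qualify.
Total: 20 + 3 = 23.

23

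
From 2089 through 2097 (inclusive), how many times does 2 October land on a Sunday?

Day of week of October 2 in each year:
2089: Sun ✓, 2090: Mon, 2091: Tue, 2092: Thu, 2093: Fri, 2094: Sat, 2095: Sun ✓, 2096: Tue, 2097: Wed
Sundays: 2089, 2095.

2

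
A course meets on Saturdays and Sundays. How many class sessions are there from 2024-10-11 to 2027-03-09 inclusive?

252

2024-10-11 is a Friday.
That's 880 days from start to end, counting both.
880 = 7 × 125 + 5, so there are 125 full weeks plus 5 extra days.
Each full week contributes 2 days from the set (Sat, Sun): 125 × 2 = 250.
The 5 extra days are Friday, Saturday, Sunday, Monday, Tuesday — 2 of them qualify.
Total: 250 + 2 = 252.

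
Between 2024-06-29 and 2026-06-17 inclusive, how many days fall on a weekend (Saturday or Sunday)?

206

2024-06-29 is a Saturday.
That's 719 days from start to end, counting both.
719 = 7 × 102 + 5, so there are 102 full weeks plus 5 extra days.
Each full week contributes 2 weekend days (Sat, Sun): 102 × 2 = 204.
The 5 extra days are Sat, Sun, Mon, Tue, Wed — 2 of them qualify.
Total: 204 + 2 = 206.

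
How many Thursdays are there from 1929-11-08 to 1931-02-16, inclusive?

66 Thursdays

1929-11-08 is a Friday.
That's 466 days from start to end, counting both.
466 = 7 × 66 + 4, so there are 66 full weeks plus 4 extra days.
Each full week contributes one Thursday: 66 so far.
The 4 extra days are Fri, Sat, Sun, Mon — none qualify.
Total: 66 + 0 = 66.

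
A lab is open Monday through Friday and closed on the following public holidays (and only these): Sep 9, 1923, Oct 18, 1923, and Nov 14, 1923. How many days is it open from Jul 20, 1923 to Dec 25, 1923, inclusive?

Jul 20, 1923 is a Friday.
That's 159 days from start to end, counting both.
159 = 7 × 22 + 5, so there are 22 full weeks plus 5 extra days.
Each full week contributes 5 weekdays (Mon–Fri): 22 × 5 = 110.
The 5 extra days are Friday, Saturday, Sunday, Monday, Tuesday — 3 of them qualify.
Total: 110 + 3 = 113.
Holidays: Sep 9, 1923 (Sun); Oct 18, 1923 (Thu); Nov 14, 1923 (Wed).
2 of the 3 holidays fall on weekdays; the rest are weekends and were already excluded.
Business days: 113 − 2 = 111.

111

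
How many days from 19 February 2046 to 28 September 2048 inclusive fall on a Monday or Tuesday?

19 February 2046 is a Monday.
From 19 February 2046 to 28 September 2048 is 953 days inclusive.
953 = 7 × 136 + 1, so there are 136 full weeks plus 1 extra day.
Each full week contributes 2 days from the set (Mon, Tue): 136 × 2 = 272.
The 1 extra day is Monday — 1 of them qualifies.
Total: 272 + 1 = 273.

273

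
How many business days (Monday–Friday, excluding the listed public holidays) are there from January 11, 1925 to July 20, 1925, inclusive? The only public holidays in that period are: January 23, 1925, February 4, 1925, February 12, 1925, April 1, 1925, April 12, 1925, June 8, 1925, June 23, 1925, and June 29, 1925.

January 11, 1925 is a Sunday.
From January 11, 1925 to July 20, 1925 is 191 days inclusive.
191 = 7 × 27 + 2, so there are 27 full weeks plus 2 extra days.
Each full week contributes 5 weekdays (Mon–Fri): 27 × 5 = 135.
The 2 extra days are Sunday, Monday — 1 of them qualifies.
Total: 135 + 1 = 136.
Holidays: January 23, 1925 (Fri); February 4, 1925 (Wed); February 12, 1925 (Thu); April 1, 1925 (Wed); April 12, 1925 (Sun); June 8, 1925 (Mon); June 23, 1925 (Tue); June 29, 1925 (Mon).
7 of the 8 holidays fall on weekdays; the rest are weekends and were already excluded.
Business days: 136 − 7 = 129.

129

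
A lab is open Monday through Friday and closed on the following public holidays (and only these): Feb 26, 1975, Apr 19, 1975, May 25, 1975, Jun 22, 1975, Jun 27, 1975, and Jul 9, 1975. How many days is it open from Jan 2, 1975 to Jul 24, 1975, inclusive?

143 working days

Jan 2, 1975 is a Thursday.
The range spans 204 days (inclusive of both endpoints).
204 = 7 × 29 + 1, so there are 29 full weeks plus 1 extra day.
Each full week contributes 5 weekdays (Mon–Fri): 29 × 5 = 145.
The 1 extra day is Thursday — 1 of them qualifies.
Total: 145 + 1 = 146.
Holidays: Feb 26, 1975 (Wed); Apr 19, 1975 (Sat); May 25, 1975 (Sun); Jun 22, 1975 (Sun); Jun 27, 1975 (Fri); Jul 9, 1975 (Wed).
3 of the 6 holidays fall on weekdays; the rest are weekends and were already excluded.
Business days: 146 − 3 = 143.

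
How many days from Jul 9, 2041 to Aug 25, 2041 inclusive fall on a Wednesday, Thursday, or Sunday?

Jul 9, 2041 is a Tuesday.
From Jul 9, 2041 to Aug 25, 2041 is 48 days inclusive.
48 = 7 × 6 + 6, so there are 6 full weeks plus 6 extra days.
Each full week contributes 3 days from the set (Wed, Thu, Sun): 6 × 3 = 18.
The 6 extra days are Tue, Wed, Thu, Fri, Sat, Sun — 3 of them qualify.
Total: 18 + 3 = 21.

21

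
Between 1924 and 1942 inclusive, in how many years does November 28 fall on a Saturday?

Day of week of November 28 in each year:
1924: Fri, 1925: Sat ✓, 1926: Sun, 1927: Mon, 1928: Wed, 1929: Thu, 1930: Fri, 1931: Sat ✓, 1932: Mon, 1933: Tue, 1934: Wed, 1935: Thu, 1936: Sat ✓, 1937: Sun, 1938: Mon, 1939: Tue, 1940: Thu, 1941: Fri, 1942: Sat ✓
Saturdays: 1925, 1931, 1936, 1942.

4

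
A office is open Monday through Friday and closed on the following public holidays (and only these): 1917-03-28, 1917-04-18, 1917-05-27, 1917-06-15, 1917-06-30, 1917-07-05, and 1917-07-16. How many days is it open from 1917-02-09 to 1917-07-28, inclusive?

116

1917-02-09 is a Friday.
From 1917-02-09 to 1917-07-28 is 170 days inclusive.
170 = 7 × 24 + 2, so there are 24 full weeks plus 2 extra days.
Each full week contributes 5 weekdays (Mon–Fri): 24 × 5 = 120.
The 2 extra days are Fri, Sat — 1 of them qualifies.
Total: 120 + 1 = 121.
Holidays: 1917-03-28 (Wed); 1917-04-18 (Wed); 1917-05-27 (Sun); 1917-06-15 (Fri); 1917-06-30 (Sat); 1917-07-05 (Thu); 1917-07-16 (Mon).
5 of the 7 holidays fall on weekdays; the rest are weekends and were already excluded.
Business days: 121 − 5 = 116.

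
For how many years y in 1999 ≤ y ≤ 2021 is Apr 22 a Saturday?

3

Day of week of April 22 in each year:
1999: Thu, 2000: Sat ✓, 2001: Sun, 2002: Mon, 2003: Tue, 2004: Thu, 2005: Fri, 2006: Sat ✓, 2007: Sun, 2008: Tue, 2009: Wed, 2010: Thu, 2011: Fri, 2012: Sun, 2013: Mon, 2014: Tue, 2015: Wed, 2016: Fri, 2017: Sat ✓, 2018: Sun, 2019: Mon, 2020: Wed, 2021: Thu
Saturdays: 2000, 2006, 2017.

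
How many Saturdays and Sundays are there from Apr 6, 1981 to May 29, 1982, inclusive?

119

Apr 6, 1981 is a Monday.
From Apr 6, 1981 to May 29, 1982 is 419 days inclusive.
419 = 7 × 59 + 6, so there are 59 full weeks plus 6 extra days.
Each full week contributes 2 weekend days (Sat, Sun): 59 × 2 = 118.
The 6 extra days are Monday, Tuesday, Wednesday, Thursday, Friday, Saturday — 1 of them qualifies.
Total: 118 + 1 = 119.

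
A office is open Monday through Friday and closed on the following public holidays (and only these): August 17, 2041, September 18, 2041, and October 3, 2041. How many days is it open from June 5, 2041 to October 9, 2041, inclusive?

June 5, 2041 is a Wednesday.
That's 127 days from start to end, counting both.
127 = 7 × 18 + 1, so there are 18 full weeks plus 1 extra day.
Each full week contributes 5 weekdays (Mon–Fri): 18 × 5 = 90.
The 1 extra day is Wednesday — 1 of them qualifies.
Total: 90 + 1 = 91.
Holidays: August 17, 2041 (Sat); September 18, 2041 (Wed); October 3, 2041 (Thu).
2 of the 3 holidays fall on weekdays; the rest are weekends and were already excluded.
Business days: 91 − 2 = 89.

89 working days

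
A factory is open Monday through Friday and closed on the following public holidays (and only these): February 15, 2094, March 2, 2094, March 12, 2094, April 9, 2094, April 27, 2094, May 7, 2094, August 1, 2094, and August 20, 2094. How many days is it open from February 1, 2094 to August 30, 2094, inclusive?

February 1, 2094 is a Monday.
From February 1, 2094 to August 30, 2094 is 211 days inclusive.
211 = 7 × 30 + 1, so there are 30 full weeks plus 1 extra day.
Each full week contributes 5 weekdays (Mon–Fri): 30 × 5 = 150.
The 1 extra day is Monday — 1 of them qualifies.
Total: 150 + 1 = 151.
Holidays: February 15, 2094 (Mon); March 2, 2094 (Tue); March 12, 2094 (Fri); April 9, 2094 (Fri); April 27, 2094 (Tue); May 7, 2094 (Fri); August 1, 2094 (Sun); August 20, 2094 (Fri).
7 of the 8 holidays fall on weekdays; the rest are weekends and were already excluded.
Business days: 151 − 7 = 144.

144 working days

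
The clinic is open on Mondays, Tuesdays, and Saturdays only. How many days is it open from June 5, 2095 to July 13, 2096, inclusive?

173

June 5, 2095 is a Sunday.
The range spans 405 days (inclusive of both endpoints).
405 = 7 × 57 + 6, so there are 57 full weeks plus 6 extra days.
Each full week contributes 3 days from the set (Mon, Tue, Sat): 57 × 3 = 171.
The 6 extra days are Sun, Mon, Tue, Wed, Thu, Fri — 2 of them qualify.
Total: 171 + 2 = 173.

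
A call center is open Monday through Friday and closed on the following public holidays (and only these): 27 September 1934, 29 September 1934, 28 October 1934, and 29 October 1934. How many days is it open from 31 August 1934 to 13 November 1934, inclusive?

51 working days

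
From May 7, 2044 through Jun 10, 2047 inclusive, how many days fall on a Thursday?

161

May 7, 2044 is a Saturday.
The range spans 1130 days (inclusive of both endpoints).
1130 = 7 × 161 + 3, so there are 161 full weeks plus 3 extra days.
Each full week contributes one Thursday: 161 so far.
The 3 extra days are Sat, Sun, Mon — none qualify.
Total: 161 + 0 = 161.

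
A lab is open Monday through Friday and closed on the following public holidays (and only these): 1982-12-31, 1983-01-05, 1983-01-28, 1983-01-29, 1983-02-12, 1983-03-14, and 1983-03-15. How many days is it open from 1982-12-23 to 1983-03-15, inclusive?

1982-12-23 is a Thursday.
That's 83 days from start to end, counting both.
83 = 7 × 11 + 6, so there are 11 full weeks plus 6 extra days.
Each full week contributes 5 weekdays (Mon–Fri): 11 × 5 = 55.
The 6 extra days are Thursday, Friday, Saturday, Sunday, Monday, Tuesday — 4 of them qualify.
Total: 55 + 4 = 59.
Holidays: 1982-12-31 (Fri); 1983-01-05 (Wed); 1983-01-28 (Fri); 1983-01-29 (Sat); 1983-02-12 (Sat); 1983-03-14 (Mon); 1983-03-15 (Tue).
5 of the 7 holidays fall on weekdays; the rest are weekends and were already excluded.
Business days: 59 − 5 = 54.

54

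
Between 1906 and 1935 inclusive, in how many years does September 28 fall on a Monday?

4

Day of week of September 28 in each year:
1906: Fri, 1907: Sat, 1908: Mon ✓, 1909: Tue, 1910: Wed, 1911: Thu, 1912: Sat, 1913: Sun, 1914: Mon ✓, 1915: Tue, 1916: Thu, 1917: Fri, 1918: Sat, 1919: Sun, 1920: Tue, 1921: Wed, 1922: Thu, 1923: Fri, 1924: Sun, 1925: Mon ✓, 1926: Tue, 1927: Wed, 1928: Fri, 1929: Sat, 1930: Sun, 1931: Mon ✓, 1932: Wed, 1933: Thu, 1934: Fri, 1935: Sat
Mondays: 1908, 1914, 1925, 1931.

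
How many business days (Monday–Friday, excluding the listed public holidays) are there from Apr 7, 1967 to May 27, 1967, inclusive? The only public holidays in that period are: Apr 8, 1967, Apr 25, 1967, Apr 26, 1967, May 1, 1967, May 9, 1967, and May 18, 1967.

31 business days

Apr 7, 1967 is a Friday.
That's 51 days from start to end, counting both.
51 = 7 × 7 + 2, so there are 7 full weeks plus 2 extra days.
Each full week contributes 5 weekdays (Mon–Fri): 7 × 5 = 35.
The 2 extra days are Fri, Sat — 1 of them qualifies.
Total: 35 + 1 = 36.
Holidays: Apr 8, 1967 (Sat); Apr 25, 1967 (Tue); Apr 26, 1967 (Wed); May 1, 1967 (Mon); May 9, 1967 (Tue); May 18, 1967 (Thu).
5 of the 6 holidays fall on weekdays; the rest are weekends and were already excluded.
Business days: 36 − 5 = 31.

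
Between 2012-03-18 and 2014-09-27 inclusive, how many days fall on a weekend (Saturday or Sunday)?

2012-03-18 is a Sunday.
That's 924 days from start to end, counting both.
924 = 7 × 132, so the span is exactly 132 full weeks.
Each full week contributes 2 weekend days (Sat, Sun): 132 × 2 = 264.

264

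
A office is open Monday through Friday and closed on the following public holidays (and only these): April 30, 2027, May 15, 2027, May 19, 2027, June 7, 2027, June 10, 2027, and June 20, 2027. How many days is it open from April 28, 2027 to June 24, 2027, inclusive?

38 business days

April 28, 2027 is a Wednesday.
That's 58 days from start to end, counting both.
58 = 7 × 8 + 2, so there are 8 full weeks plus 2 extra days.
Each full week contributes 5 weekdays (Mon–Fri): 8 × 5 = 40.
The 2 extra days are Wednesday, Thursday — 2 of them qualify.
Total: 40 + 2 = 42.
Holidays: April 30, 2027 (Fri); May 15, 2027 (Sat); May 19, 2027 (Wed); June 7, 2027 (Mon); June 10, 2027 (Thu); June 20, 2027 (Sun).
4 of the 6 holidays fall on weekdays; the rest are weekends and were already excluded.
Business days: 42 − 4 = 38.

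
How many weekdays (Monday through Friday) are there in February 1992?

20 weekdays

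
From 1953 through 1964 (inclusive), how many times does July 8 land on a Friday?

2

Day of week of July 8 in each year:
1953: Wed, 1954: Thu, 1955: Fri ✓, 1956: Sun, 1957: Mon, 1958: Tue, 1959: Wed, 1960: Fri ✓, 1961: Sat, 1962: Sun, 1963: Mon, 1964: Wed
Fridays: 1955, 1960.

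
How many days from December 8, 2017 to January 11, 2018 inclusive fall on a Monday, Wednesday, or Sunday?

December 8, 2017 is a Friday.
From December 8, 2017 to January 11, 2018 is 35 days inclusive.
35 = 7 × 5, so the span is exactly 5 full weeks.
Each full week contributes 3 days from the set (Mon, Wed, Sun): 5 × 3 = 15.

15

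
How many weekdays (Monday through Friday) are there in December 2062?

21 weekdays

2062-12-01 is a Friday.
The range spans 31 days (inclusive of both endpoints).
31 = 7 × 4 + 3, so there are 4 full weeks plus 3 extra days.
Each full week contributes 5 weekdays (Mon–Fri): 4 × 5 = 20.
The 3 extra days are Friday, Saturday, Sunday — 1 of them qualifies.
Total: 20 + 1 = 21.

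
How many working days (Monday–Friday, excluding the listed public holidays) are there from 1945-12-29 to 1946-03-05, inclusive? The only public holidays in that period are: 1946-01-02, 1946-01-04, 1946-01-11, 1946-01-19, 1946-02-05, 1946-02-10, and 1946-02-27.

42

1945-12-29 is a Saturday.
The range spans 67 days (inclusive of both endpoints).
67 = 7 × 9 + 4, so there are 9 full weeks plus 4 extra days.
Each full week contributes 5 weekdays (Mon–Fri): 9 × 5 = 45.
The 4 extra days are Sat, Sun, Mon, Tue — 2 of them qualify.
Total: 45 + 2 = 47.
Holidays: 1946-01-02 (Wed); 1946-01-04 (Fri); 1946-01-11 (Fri); 1946-01-19 (Sat); 1946-02-05 (Tue); 1946-02-10 (Sun); 1946-02-27 (Wed).
5 of the 7 holidays fall on weekdays; the rest are weekends and were already excluded.
Business days: 47 − 5 = 42.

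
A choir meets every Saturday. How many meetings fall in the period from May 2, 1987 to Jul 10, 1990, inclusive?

May 2, 1987 is a Saturday.
That's 1166 days from start to end, counting both.
1166 = 7 × 166 + 4, so there are 166 full weeks plus 4 extra days.
Each full week contributes one Saturday: 166 so far.
The 4 extra days are Sat, Sun, Mon, Tue — 1 of them qualifies.
Total: 166 + 1 = 167.

167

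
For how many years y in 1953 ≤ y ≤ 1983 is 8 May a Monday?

4

Day of week of May 8 in each year:
1953: Fri, 1954: Sat, 1955: Sun, 1956: Tue, 1957: Wed, 1958: Thu, 1959: Fri, 1960: Sun, 1961: Mon ✓, 1962: Tue, 1963: Wed, 1964: Fri, 1965: Sat, 1966: Sun, 1967: Mon ✓, 1968: Wed, 1969: Thu, 1970: Fri, 1971: Sat, 1972: Mon ✓, 1973: Tue, 1974: Wed, 1975: Thu, 1976: Sat, 1977: Sun, 1978: Mon ✓, 1979: Tue, 1980: Thu, 1981: Fri, 1982: Sat, 1983: Sun
Mondays: 1961, 1967, 1972, 1978.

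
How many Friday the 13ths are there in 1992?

The 13th falls on a Friday when the month's 13th has weekday Fri.
Jan 13 is Mon; Feb 13 is Thu; Mar 13 is Fri ✓; Apr 13 is Mon; May 13 is Wed; Jun 13 is Sat; Jul 13 is Mon; Aug 13 is Thu; Sep 13 is Sun; Oct 13 is Tue; Nov 13 is Fri ✓; Dec 13 is Sun.
Friday the 13ths: Mar, Nov.

2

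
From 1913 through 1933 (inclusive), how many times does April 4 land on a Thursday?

Day of week of April 4 in each year:
1913: Fri, 1914: Sat, 1915: Sun, 1916: Tue, 1917: Wed, 1918: Thu ✓, 1919: Fri, 1920: Sun, 1921: Mon, 1922: Tue, 1923: Wed, 1924: Fri, 1925: Sat, 1926: Sun, 1927: Mon, 1928: Wed, 1929: Thu ✓, 1930: Fri, 1931: Sat, 1932: Mon, 1933: Tue
Thursdays: 1918, 1929.

2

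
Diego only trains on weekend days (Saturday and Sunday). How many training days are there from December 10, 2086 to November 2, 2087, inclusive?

December 10, 2086 is a Tuesday.
The range spans 328 days (inclusive of both endpoints).
328 = 7 × 46 + 6, so there are 46 full weeks plus 6 extra days.
Each full week contributes 2 weekend days (Sat, Sun): 46 × 2 = 92.
The 6 extra days are Tuesday, Wednesday, Thursday, Friday, Saturday, Sunday — 2 of them qualify.
Total: 92 + 2 = 94.

94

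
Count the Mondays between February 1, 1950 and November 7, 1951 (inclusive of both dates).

February 1, 1950 is a Wednesday.
That's 645 days from start to end, counting both.
645 = 7 × 92 + 1, so there are 92 full weeks plus 1 extra day.
Each full week contributes one Monday: 92 so far.
The 1 extra day is Wed — none qualify.
Total: 92 + 0 = 92.

92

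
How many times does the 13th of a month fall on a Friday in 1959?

3

The 13th falls on a Friday when the month's 13th has weekday Fri.
Jan 13 is Tue; Feb 13 is Fri ✓; Mar 13 is Fri ✓; Apr 13 is Mon; May 13 is Wed; Jun 13 is Sat; Jul 13 is Mon; Aug 13 is Thu; Sep 13 is Sun; Oct 13 is Tue; Nov 13 is Fri ✓; Dec 13 is Sun.
Friday the 13ths: Feb, Mar, Nov.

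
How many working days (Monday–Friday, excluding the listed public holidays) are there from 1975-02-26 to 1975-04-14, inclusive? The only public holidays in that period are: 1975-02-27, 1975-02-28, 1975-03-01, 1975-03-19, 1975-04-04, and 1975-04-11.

1975-02-26 is a Wednesday.
From 1975-02-26 to 1975-04-14 is 48 days inclusive.
48 = 7 × 6 + 6, so there are 6 full weeks plus 6 extra days.
Each full week contributes 5 weekdays (Mon–Fri): 6 × 5 = 30.
The 6 extra days are Wed, Thu, Fri, Sat, Sun, Mon — 4 of them qualify.
Total: 30 + 4 = 34.
Holidays: 1975-02-27 (Thu); 1975-02-28 (Fri); 1975-03-01 (Sat); 1975-03-19 (Wed); 1975-04-04 (Fri); 1975-04-11 (Fri).
5 of the 6 holidays fall on weekdays; the rest are weekends and were already excluded.
Business days: 34 − 5 = 29.

29 working days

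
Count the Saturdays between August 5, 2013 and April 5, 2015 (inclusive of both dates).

August 5, 2013 is a Monday.
From August 5, 2013 to April 5, 2015 is 609 days inclusive.
609 = 7 × 87, so the span is exactly 87 full weeks.
Each full week contributes one Saturday: 87 so far.
Total: 87.

87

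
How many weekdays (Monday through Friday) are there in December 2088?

23

Dec 1, 2088 is a Wednesday.
From Dec 1, 2088 to Dec 31, 2088 is 31 days inclusive.
31 = 7 × 4 + 3, so there are 4 full weeks plus 3 extra days.
Each full week contributes 5 weekdays (Mon–Fri): 4 × 5 = 20.
The 3 extra days are Wednesday, Thursday, Friday — 3 of them qualify.
Total: 20 + 3 = 23.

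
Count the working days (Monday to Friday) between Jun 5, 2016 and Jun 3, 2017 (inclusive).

260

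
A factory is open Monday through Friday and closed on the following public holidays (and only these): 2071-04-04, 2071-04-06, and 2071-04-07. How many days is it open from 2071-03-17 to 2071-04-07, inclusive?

14

2071-03-17 is a Tuesday.
That's 22 days from start to end, counting both.
22 = 7 × 3 + 1, so there are 3 full weeks plus 1 extra day.
Each full week contributes 5 weekdays (Mon–Fri): 3 × 5 = 15.
The 1 extra day is Tuesday — 1 of them qualifies.
Total: 15 + 1 = 16.
Holidays: 2071-04-04 (Sat); 2071-04-06 (Mon); 2071-04-07 (Tue).
2 of the 3 holidays fall on weekdays; the rest are weekends and were already excluded.
Business days: 16 − 2 = 14.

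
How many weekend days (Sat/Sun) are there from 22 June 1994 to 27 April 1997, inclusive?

22 June 1994 is a Wednesday.
The range spans 1041 days (inclusive of both endpoints).
1041 = 7 × 148 + 5, so there are 148 full weeks plus 5 extra days.
Each full week contributes 2 weekend days (Sat, Sun): 148 × 2 = 296.
The 5 extra days are Wed, Thu, Fri, Sat, Sun — 2 of them qualify.
Total: 296 + 2 = 298.

298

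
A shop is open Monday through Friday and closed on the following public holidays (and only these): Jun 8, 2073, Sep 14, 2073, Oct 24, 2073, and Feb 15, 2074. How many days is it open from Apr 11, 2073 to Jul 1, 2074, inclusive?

315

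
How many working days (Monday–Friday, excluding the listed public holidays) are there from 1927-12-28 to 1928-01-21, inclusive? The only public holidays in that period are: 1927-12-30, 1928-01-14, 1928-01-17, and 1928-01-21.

1927-12-28 is a Wednesday.
From 1927-12-28 to 1928-01-21 is 25 days inclusive.
25 = 7 × 3 + 4, so there are 3 full weeks plus 4 extra days.
Each full week contributes 5 weekdays (Mon–Fri): 3 × 5 = 15.
The 4 extra days are Wed, Thu, Fri, Sat — 3 of them qualify.
Total: 15 + 3 = 18.
Holidays: 1927-12-30 (Fri); 1928-01-14 (Sat); 1928-01-17 (Tue); 1928-01-21 (Sat).
2 of the 4 holidays fall on weekdays; the rest are weekends and were already excluded.
Business days: 18 − 2 = 16.

16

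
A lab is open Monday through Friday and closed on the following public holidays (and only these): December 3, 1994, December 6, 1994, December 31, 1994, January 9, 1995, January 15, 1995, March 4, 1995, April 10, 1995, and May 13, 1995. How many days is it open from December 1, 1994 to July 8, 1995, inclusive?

December 1, 1994 is a Thursday.
The range spans 220 days (inclusive of both endpoints).
220 = 7 × 31 + 3, so there are 31 full weeks plus 3 extra days.
Each full week contributes 5 weekdays (Mon–Fri): 31 × 5 = 155.
The 3 extra days are Thursday, Friday, Saturday — 2 of them qualify.
Total: 155 + 2 = 157.
Holidays: December 3, 1994 (Sat); December 6, 1994 (Tue); December 31, 1994 (Sat); January 9, 1995 (Mon); January 15, 1995 (Sun); March 4, 1995 (Sat); April 10, 1995 (Mon); May 13, 1995 (Sat).
3 of the 8 holidays fall on weekdays; the rest are weekends and were already excluded.
Business days: 157 − 3 = 154.

154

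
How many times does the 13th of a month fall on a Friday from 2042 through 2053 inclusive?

Friday-the-13ths by year:
2042: Jun
2043: Feb, Mar, Nov
2044: May
2045: Jan, Oct
2046: Apr, Jul
2047: Sep, Dec
2048: Mar, Nov
2049: Aug
2050: May
2051: Jan, Oct
2052: Sep, Dec
2053: Jun

20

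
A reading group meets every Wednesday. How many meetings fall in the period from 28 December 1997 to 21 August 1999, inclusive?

86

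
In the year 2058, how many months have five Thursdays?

A month has five Thursdays exactly when Thursday falls within its first (length − 28) days.
Jan: 31 days, starts Tue → 5 of Tue, Wed, Thu ✓
Feb: 28 days, starts Fri → 5 of (none)
Mar: 31 days, starts Fri → 5 of Fri, Sat, Sun
Apr: 30 days, starts Mon → 5 of Mon, Tue
May: 31 days, starts Wed → 5 of Wed, Thu, Fri ✓
Jun: 30 days, starts Sat → 5 of Sat, Sun
Jul: 31 days, starts Mon → 5 of Mon, Tue, Wed
Aug: 31 days, starts Thu → 5 of Thu, Fri, Sat ✓
Sep: 30 days, starts Sun → 5 of Sun, Mon
Oct: 31 days, starts Tue → 5 of Tue, Wed, Thu ✓
Nov: 30 days, starts Fri → 5 of Fri, Sat
Dec: 31 days, starts Sun → 5 of Sun, Mon, Tue
Months with five Thursdays: Jan, May, Aug, Oct.

4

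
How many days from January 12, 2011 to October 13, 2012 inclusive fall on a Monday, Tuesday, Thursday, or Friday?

366

January 12, 2011 is a Wednesday.
From January 12, 2011 to October 13, 2012 is 641 days inclusive.
641 = 7 × 91 + 4, so there are 91 full weeks plus 4 extra days.
Each full week contributes 4 days from the set (Mon, Tue, Thu, Fri): 91 × 4 = 364.
The 4 extra days are Wed, Thu, Fri, Sat — 2 of them qualify.
Total: 364 + 2 = 366.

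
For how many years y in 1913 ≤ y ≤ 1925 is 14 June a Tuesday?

1

Day of week of June 14 in each year:
1913: Sat, 1914: Sun, 1915: Mon, 1916: Wed, 1917: Thu, 1918: Fri, 1919: Sat, 1920: Mon, 1921: Tue ✓, 1922: Wed, 1923: Thu, 1924: Sat, 1925: Sun
Tuesdays: 1921.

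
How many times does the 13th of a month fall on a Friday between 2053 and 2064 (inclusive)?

19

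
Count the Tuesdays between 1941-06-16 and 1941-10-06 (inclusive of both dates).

16

1941-06-16 is a Monday.
That's 113 days from start to end, counting both.
113 = 7 × 16 + 1, so there are 16 full weeks plus 1 extra day.
Each full week contributes one Tuesday: 16 so far.
The 1 extra day is Monday — none qualify.
Total: 16 + 0 = 16.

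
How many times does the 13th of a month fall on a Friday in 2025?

1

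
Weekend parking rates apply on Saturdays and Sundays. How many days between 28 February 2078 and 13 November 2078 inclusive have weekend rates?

28 February 2078 is a Monday.
That's 259 days from start to end, counting both.
259 = 7 × 37, so the span is exactly 37 full weeks.
Each full week contributes 2 weekend days (Sat, Sun): 37 × 2 = 74.
Total: 74.

74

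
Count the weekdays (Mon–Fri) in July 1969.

23 weekdays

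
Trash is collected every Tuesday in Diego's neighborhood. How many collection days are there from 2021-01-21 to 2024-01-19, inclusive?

2021-01-21 is a Thursday.
The range spans 1094 days (inclusive of both endpoints).
1094 = 7 × 156 + 2, so there are 156 full weeks plus 2 extra days.
Each full week contributes one Tuesday: 156 so far.
The 2 extra days are Thu, Fri — none qualify.
Total: 156 + 0 = 156.

156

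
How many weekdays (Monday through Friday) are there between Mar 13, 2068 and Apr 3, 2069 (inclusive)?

277 weekdays

Mar 13, 2068 is a Tuesday.
That's 387 days from start to end, counting both.
387 = 7 × 55 + 2, so there are 55 full weeks plus 2 extra days.
Each full week contributes 5 weekdays (Mon–Fri): 55 × 5 = 275.
The 2 extra days are Tuesday, Wednesday — 2 of them qualify.
Total: 275 + 2 = 277.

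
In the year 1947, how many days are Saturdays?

52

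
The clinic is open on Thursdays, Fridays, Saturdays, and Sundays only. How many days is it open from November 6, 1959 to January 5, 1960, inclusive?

November 6, 1959 is a Friday.
The range spans 61 days (inclusive of both endpoints).
61 = 7 × 8 + 5, so there are 8 full weeks plus 5 extra days.
Each full week contributes 4 days from the set (Thu, Fri, Sat, Sun): 8 × 4 = 32.
The 5 extra days are Fri, Sat, Sun, Mon, Tue — 3 of them qualify.
Total: 32 + 3 = 35.

35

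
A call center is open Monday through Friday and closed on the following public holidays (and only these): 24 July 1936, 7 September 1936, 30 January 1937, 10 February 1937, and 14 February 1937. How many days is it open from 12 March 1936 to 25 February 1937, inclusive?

12 March 1936 is a Thursday.
From 12 March 1936 to 25 February 1937 is 351 days inclusive.
351 = 7 × 50 + 1, so there are 50 full weeks plus 1 extra day.
Each full week contributes 5 weekdays (Mon–Fri): 50 × 5 = 250.
The 1 extra day is Thu — 1 of them qualifies.
Total: 250 + 1 = 251.
Holidays: 24 July 1936 (Fri); 7 September 1936 (Mon); 30 January 1937 (Sat); 10 February 1937 (Wed); 14 February 1937 (Sun).
3 of the 5 holidays fall on weekdays; the rest are weekends and were already excluded.
Business days: 251 − 3 = 248.

248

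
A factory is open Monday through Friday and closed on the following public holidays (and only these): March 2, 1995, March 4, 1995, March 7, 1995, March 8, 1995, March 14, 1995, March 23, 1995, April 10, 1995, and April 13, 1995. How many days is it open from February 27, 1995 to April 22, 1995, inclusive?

February 27, 1995 is a Monday.
The range spans 55 days (inclusive of both endpoints).
55 = 7 × 7 + 6, so there are 7 full weeks plus 6 extra days.
Each full week contributes 5 weekdays (Mon–Fri): 7 × 5 = 35.
The 6 extra days are Mon, Tue, Wed, Thu, Fri, Sat — 5 of them qualify.
Total: 35 + 5 = 40.
Holidays: March 2, 1995 (Thu); March 4, 1995 (Sat); March 7, 1995 (Tue); March 8, 1995 (Wed); March 14, 1995 (Tue); March 23, 1995 (Thu); April 10, 1995 (Mon); April 13, 1995 (Thu).
7 of the 8 holidays fall on weekdays; the rest are weekends and were already excluded.
Business days: 40 − 7 = 33.

33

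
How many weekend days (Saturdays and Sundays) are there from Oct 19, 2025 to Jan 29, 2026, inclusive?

Oct 19, 2025 is a Sunday.
The range spans 103 days (inclusive of both endpoints).
103 = 7 × 14 + 5, so there are 14 full weeks plus 5 extra days.
Each full week contributes 2 weekend days (Sat, Sun): 14 × 2 = 28.
The 5 extra days are Sun, Mon, Tue, Wed, Thu — 1 of them qualifies.
Total: 28 + 1 = 29.

29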